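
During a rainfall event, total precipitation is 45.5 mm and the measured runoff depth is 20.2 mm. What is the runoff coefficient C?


The runoff coefficient C = runoff depth / rainfall depth.
C = 20.2 / 45.5
  = 0.444.

0.444


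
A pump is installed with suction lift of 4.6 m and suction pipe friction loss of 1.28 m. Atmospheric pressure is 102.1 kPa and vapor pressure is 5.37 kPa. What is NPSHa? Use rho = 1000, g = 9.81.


NPSHa = p_atm/(rho*g) - z_s - hf_s - p_vap/(rho*g).
p_atm/(rho*g) = 102.1*1000 / (1000*9.81) = 10.408 m.
p_vap/(rho*g) = 5.37*1000 / (1000*9.81) = 0.547 m.
NPSHa = 10.408 - 4.6 - 1.28 - 0.547
      = 3.98 m.

3.98


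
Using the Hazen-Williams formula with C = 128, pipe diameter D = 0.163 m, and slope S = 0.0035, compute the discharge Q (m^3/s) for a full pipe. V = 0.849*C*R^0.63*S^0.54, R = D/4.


For a full circular pipe, R = D/4 = 0.163/4 = 0.0408 m.
V = 0.849 * 128 * 0.0408^0.63 * 0.0035^0.54
  = 0.849 * 128 * 0.133162 * 0.047184
  = 0.6828 m/s.
Pipe area A = pi*D^2/4 = pi*0.163^2/4 = 0.0209 m^2.
Q = A * V = 0.0209 * 0.6828 = 0.0142 m^3/s.

0.0142


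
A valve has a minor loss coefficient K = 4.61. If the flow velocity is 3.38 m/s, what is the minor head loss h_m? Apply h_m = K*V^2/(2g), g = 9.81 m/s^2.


Minor loss formula: h_m = K * V^2/(2g).
V^2 = 3.38^2 = 11.4244.
V^2/(2g) = 11.4244 / 19.62 = 0.5823 m.
h_m = 4.61 * 0.5823 = 2.6843 m.

2.6843


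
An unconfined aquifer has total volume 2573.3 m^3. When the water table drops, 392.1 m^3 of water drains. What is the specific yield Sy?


Specific yield Sy = Volume drained / Total volume.
Sy = 392.1 / 2573.3
   = 0.1524.

0.1524


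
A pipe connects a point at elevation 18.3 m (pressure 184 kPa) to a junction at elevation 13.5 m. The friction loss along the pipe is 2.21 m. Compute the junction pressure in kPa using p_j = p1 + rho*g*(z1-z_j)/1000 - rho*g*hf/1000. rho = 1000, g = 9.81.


Junction pressure: p_j = p1 + rho*g*(z1 - z_j)/1000 - rho*g*hf/1000.
Elevation term = 1000*9.81*(18.3 - 13.5)/1000 = 47.088 kPa.
Friction term = 1000*9.81*2.21/1000 = 21.68 kPa.
p_j = 184 + 47.088 - 21.68 = 209.41 kPa.

209.41


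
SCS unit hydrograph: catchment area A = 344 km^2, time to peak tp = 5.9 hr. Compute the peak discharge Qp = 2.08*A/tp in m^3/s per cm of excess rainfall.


SCS formula: Qp = 2.08 * A / tp.
Qp = 2.08 * 344 / 5.9
   = 715.52 / 5.9
   = 121.27 m^3/s per cm.

121.27


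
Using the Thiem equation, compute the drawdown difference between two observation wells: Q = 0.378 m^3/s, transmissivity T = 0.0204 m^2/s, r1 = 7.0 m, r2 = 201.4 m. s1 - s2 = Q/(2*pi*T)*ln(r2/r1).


Thiem equation: s1 - s2 = Q/(2*pi*T) * ln(r2/r1).
ln(r2/r1) = ln(201.4/7.0) = 3.3594.
Q/(2*pi*T) = 0.378 / (2*pi*0.0204) = 0.378 / 0.1282 = 2.949.
s1 - s2 = 2.949 * 3.3594 = 9.907 m.

9.907


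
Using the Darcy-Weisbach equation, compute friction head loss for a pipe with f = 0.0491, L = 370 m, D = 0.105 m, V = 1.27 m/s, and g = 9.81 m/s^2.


Darcy-Weisbach equation: h_f = f * (L/D) * V^2/(2g).
f * L/D = 0.0491 * 370/0.105 = 173.019.
V^2/(2g) = 1.27^2 / (2*9.81) = 1.6129 / 19.62 = 0.0822 m.
h_f = 173.019 * 0.0822 = 14.223 m.

14.223


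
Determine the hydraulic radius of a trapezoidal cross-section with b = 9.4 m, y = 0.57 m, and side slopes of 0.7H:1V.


For a trapezoidal section with side slope z:
A = (b + z*y)*y = (9.4 + 0.7*0.57)*0.57 = 5.585 m^2.
P = b + 2*y*sqrt(1 + z^2) = 9.4 + 2*0.57*sqrt(1 + 0.7^2) = 10.792 m.
R = A/P = 5.585 / 10.792 = 0.5176 m.

0.5176


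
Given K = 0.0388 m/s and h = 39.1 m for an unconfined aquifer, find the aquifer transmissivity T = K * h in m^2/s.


Transmissivity is defined as T = K * h.
T = 0.0388 * 39.1
  = 1.5171 m^2/s.

1.5171


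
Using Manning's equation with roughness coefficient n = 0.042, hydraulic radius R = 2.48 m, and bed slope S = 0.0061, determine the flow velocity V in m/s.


Manning's equation gives V = (1/n) * R^(2/3) * S^(1/2).
First, compute R^(2/3) = 2.48^(2/3) = 1.8322.
Next, S^(1/2) = 0.0061^(1/2) = 0.078102.
Then 1/n = 1/0.042 = 23.81.
V = 23.81 * 1.8322 * 0.078102 = 3.4071 m/s.

3.4071


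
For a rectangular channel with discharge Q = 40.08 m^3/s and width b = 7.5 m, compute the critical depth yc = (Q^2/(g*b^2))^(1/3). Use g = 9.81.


Using yc = (Q^2 / (g * b^2))^(1/3):
Q^2 = 40.08^2 = 1606.41.
g * b^2 = 9.81 * 7.5^2 = 9.81 * 56.25 = 551.81.
Q^2 / (g*b^2) = 1606.41 / 551.81 = 2.9112.
yc = 2.9112^(1/3) = 1.4279 m.

1.4279


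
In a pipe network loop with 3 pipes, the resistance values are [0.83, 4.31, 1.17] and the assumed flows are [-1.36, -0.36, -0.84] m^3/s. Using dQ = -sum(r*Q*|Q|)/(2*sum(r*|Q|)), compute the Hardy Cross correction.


Numerator terms (r*Q*|Q|): 0.83*-1.36*|-1.36| = -1.5352; 4.31*-0.36*|-0.36| = -0.5586; 1.17*-0.84*|-0.84| = -0.8256.
Sum of numerator = -2.9193.
Denominator terms (r*|Q|): 0.83*|-1.36| = 1.1288; 4.31*|-0.36| = 1.5516; 1.17*|-0.84| = 0.9828.
2 * sum of denominator = 2 * 3.6632 = 7.3264.
dQ = --2.9193 / 7.3264 = 0.3985 m^3/s.

0.3985


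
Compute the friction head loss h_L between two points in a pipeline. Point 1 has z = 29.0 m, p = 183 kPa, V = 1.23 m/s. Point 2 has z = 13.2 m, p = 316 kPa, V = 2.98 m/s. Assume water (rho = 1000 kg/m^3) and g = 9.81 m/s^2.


Total head at each section: H = z + p/(rho*g) + V^2/(2g).
H1 = 29.0 + 183*1000/(1000*9.81) + 1.23^2/(2*9.81)
   = 29.0 + 18.654 + 0.0771
   = 47.732 m.
H2 = 13.2 + 316*1000/(1000*9.81) + 2.98^2/(2*9.81)
   = 13.2 + 32.212 + 0.4526
   = 45.865 m.
h_L = H1 - H2 = 47.732 - 45.865 = 1.867 m.

1.867


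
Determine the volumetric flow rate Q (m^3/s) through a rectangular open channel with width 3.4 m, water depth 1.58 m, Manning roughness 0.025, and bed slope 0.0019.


For a rectangular channel, the cross-sectional area A = b * y = 3.4 * 1.58 = 5.37 m^2.
The wetted perimeter P = b + 2y = 3.4 + 2*1.58 = 6.56 m.
Hydraulic radius R = A/P = 5.37/6.56 = 0.8189 m.
Velocity V = (1/n)*R^(2/3)*S^(1/2) = (1/0.025)*0.8189^(2/3)*0.0019^(1/2) = 1.5261 m/s.
Discharge Q = A * V = 5.37 * 1.5261 = 8.198 m^3/s.

8.198


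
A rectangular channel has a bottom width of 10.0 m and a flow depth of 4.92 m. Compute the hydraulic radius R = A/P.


For a rectangular section:
Flow area A = b * y = 10.0 * 4.92 = 49.2 m^2.
Wetted perimeter P = b + 2y = 10.0 + 2*4.92 = 19.84 m.
Hydraulic radius R = A/P = 49.2 / 19.84 = 2.4798 m.

2.4798


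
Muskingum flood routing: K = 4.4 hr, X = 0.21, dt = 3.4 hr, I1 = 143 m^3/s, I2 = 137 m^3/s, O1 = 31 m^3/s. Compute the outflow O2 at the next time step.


Muskingum coefficients:
denom = 2*K*(1-X) + dt = 2*4.4*(1-0.21) + 3.4 = 10.352.
C0 = (dt - 2*K*X)/denom = (3.4 - 2*4.4*0.21)/10.352 = 0.1499.
C1 = (dt + 2*K*X)/denom = (3.4 + 2*4.4*0.21)/10.352 = 0.507.
C2 = (2*K*(1-X) - dt)/denom = 0.3431.
O2 = C0*I2 + C1*I1 + C2*O1
   = 0.1499*137 + 0.507*143 + 0.3431*31
   = 103.67 m^3/s.

103.67


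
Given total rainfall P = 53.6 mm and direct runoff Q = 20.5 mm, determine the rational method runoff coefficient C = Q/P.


The runoff coefficient C = runoff depth / rainfall depth.
C = 20.5 / 53.6
  = 0.3825.

0.3825


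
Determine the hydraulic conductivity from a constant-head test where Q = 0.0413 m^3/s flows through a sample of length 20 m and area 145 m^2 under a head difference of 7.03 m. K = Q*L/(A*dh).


From K = Q*L / (A*dh):
Numerator: Q*L = 0.0413 * 20 = 0.826.
Denominator: A*dh = 145 * 7.03 = 1019.35.
K = 0.826 / 1019.35 = 0.00081 m/s.

0.00081


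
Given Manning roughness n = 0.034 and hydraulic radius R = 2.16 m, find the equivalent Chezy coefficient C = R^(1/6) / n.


The Chezy coefficient relates to Manning's n through C = R^(1/6) / n.
R^(1/6) = 2.16^(1/6) = 1.136952.
C = 1.136952 / 0.034 = 33.44 m^(1/2)/s.

33.44


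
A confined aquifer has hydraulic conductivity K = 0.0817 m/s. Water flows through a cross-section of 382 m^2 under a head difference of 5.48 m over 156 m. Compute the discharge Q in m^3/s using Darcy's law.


Darcy's law: Q = K * A * i, where i = dh/L.
Hydraulic gradient i = 5.48 / 156 = 0.035128.
Q = 0.0817 * 382 * 0.035128
  = 1.0963 m^3/s.

1.0963


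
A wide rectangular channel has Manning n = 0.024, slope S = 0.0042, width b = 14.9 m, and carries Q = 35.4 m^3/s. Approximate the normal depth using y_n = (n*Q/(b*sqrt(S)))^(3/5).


We use the wide-channel approximation y_n = (n*Q/(b*sqrt(S)))^(3/5).
sqrt(S) = sqrt(0.0042) = 0.064807.
Numerator: n*Q = 0.024 * 35.4 = 0.8496.
Denominator: b*sqrt(S) = 14.9 * 0.064807 = 0.965624.
arg = 0.8798.
y_n = 0.8798^(3/5) = 0.9261 m.

0.9261


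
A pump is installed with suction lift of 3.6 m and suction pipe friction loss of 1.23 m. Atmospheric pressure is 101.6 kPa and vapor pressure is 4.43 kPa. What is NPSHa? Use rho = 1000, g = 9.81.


NPSHa = p_atm/(rho*g) - z_s - hf_s - p_vap/(rho*g).
p_atm/(rho*g) = 101.6*1000 / (1000*9.81) = 10.357 m.
p_vap/(rho*g) = 4.43*1000 / (1000*9.81) = 0.452 m.
NPSHa = 10.357 - 3.6 - 1.23 - 0.452
      = 5.08 m.

5.08


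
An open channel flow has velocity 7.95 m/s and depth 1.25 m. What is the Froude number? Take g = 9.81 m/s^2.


The Froude number is defined as Fr = V / sqrt(g*y).
g*y = 9.81 * 1.25 = 12.2625.
sqrt(g*y) = sqrt(12.2625) = 3.5018.
Fr = 7.95 / 3.5018 = 2.2703.

2.2703


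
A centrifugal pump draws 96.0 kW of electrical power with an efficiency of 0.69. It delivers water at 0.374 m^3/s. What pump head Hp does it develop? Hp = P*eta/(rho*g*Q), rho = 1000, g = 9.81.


Pump head formula: Hp = P * eta / (rho * g * Q).
Numerator: P * eta = 96.0 * 1000 * 0.69 = 66240.0 W.
Denominator: rho * g * Q = 1000 * 9.81 * 0.374 = 3668.94.
Hp = 66240.0 / 3668.94 = 18.05 m.

18.05


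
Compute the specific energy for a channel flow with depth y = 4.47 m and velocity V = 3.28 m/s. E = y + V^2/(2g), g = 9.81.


Specific energy E = y + V^2/(2g).
Velocity head = V^2/(2g) = 3.28^2 / (2*9.81) = 10.7584 / 19.62 = 0.5483 m.
E = 4.47 + 0.5483 = 5.0183 m.

5.0183


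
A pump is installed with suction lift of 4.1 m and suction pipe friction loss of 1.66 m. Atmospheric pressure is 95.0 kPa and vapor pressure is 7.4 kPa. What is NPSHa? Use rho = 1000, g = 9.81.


NPSHa = p_atm/(rho*g) - z_s - hf_s - p_vap/(rho*g).
p_atm/(rho*g) = 95.0*1000 / (1000*9.81) = 9.684 m.
p_vap/(rho*g) = 7.4*1000 / (1000*9.81) = 0.754 m.
NPSHa = 9.684 - 4.1 - 1.66 - 0.754
      = 3.17 m.

3.17


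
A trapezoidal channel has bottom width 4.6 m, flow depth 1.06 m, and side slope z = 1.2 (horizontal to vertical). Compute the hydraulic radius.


For a trapezoidal section with side slope z:
A = (b + z*y)*y = (4.6 + 1.2*1.06)*1.06 = 6.224 m^2.
P = b + 2*y*sqrt(1 + z^2) = 4.6 + 2*1.06*sqrt(1 + 1.2^2) = 7.912 m.
R = A/P = 6.224 / 7.912 = 0.7867 m.

0.7867


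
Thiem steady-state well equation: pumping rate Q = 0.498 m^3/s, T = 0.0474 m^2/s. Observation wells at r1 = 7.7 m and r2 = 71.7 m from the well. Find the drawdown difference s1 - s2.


Thiem equation: s1 - s2 = Q/(2*pi*T) * ln(r2/r1).
ln(r2/r1) = ln(71.7/7.7) = 2.2313.
Q/(2*pi*T) = 0.498 / (2*pi*0.0474) = 0.498 / 0.2978 = 1.6721.
s1 - s2 = 1.6721 * 2.2313 = 3.731 m.

3.731


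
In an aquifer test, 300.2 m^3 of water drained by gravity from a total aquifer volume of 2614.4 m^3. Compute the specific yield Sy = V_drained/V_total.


Specific yield Sy = Volume drained / Total volume.
Sy = 300.2 / 2614.4
   = 0.1148.

0.1148


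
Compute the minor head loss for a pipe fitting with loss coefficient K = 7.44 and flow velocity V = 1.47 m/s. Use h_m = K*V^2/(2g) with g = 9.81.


Minor loss formula: h_m = K * V^2/(2g).
V^2 = 1.47^2 = 2.1609.
V^2/(2g) = 2.1609 / 19.62 = 0.1101 m.
h_m = 7.44 * 0.1101 = 0.8194 m.

0.8194


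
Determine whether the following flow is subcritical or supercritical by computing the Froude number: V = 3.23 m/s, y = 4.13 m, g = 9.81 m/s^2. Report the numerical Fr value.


The Froude number is defined as Fr = V / sqrt(g*y).
g*y = 9.81 * 4.13 = 40.5153.
sqrt(g*y) = sqrt(40.5153) = 6.3652.
Fr = 3.23 / 6.3652 = 0.5074.
Since Fr < 1, the flow is subcritical.

0.5074


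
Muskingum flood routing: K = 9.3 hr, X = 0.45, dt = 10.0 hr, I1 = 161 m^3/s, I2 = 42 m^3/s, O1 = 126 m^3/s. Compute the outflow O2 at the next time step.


Muskingum coefficients:
denom = 2*K*(1-X) + dt = 2*9.3*(1-0.45) + 10.0 = 20.23.
C0 = (dt - 2*K*X)/denom = (10.0 - 2*9.3*0.45)/20.23 = 0.0806.
C1 = (dt + 2*K*X)/denom = (10.0 + 2*9.3*0.45)/20.23 = 0.9081.
C2 = (2*K*(1-X) - dt)/denom = 0.0114.
O2 = C0*I2 + C1*I1 + C2*O1
   = 0.0806*42 + 0.9081*161 + 0.0114*126
   = 151.01 m^3/s.

151.01


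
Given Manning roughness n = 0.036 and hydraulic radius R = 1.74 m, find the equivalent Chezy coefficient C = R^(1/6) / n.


The Chezy coefficient relates to Manning's n through C = R^(1/6) / n.
R^(1/6) = 1.74^(1/6) = 1.096709.
C = 1.096709 / 0.036 = 30.46 m^(1/2)/s.

30.46


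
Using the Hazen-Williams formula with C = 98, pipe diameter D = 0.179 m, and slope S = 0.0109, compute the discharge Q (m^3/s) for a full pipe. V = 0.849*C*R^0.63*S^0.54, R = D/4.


For a full circular pipe, R = D/4 = 0.179/4 = 0.0447 m.
V = 0.849 * 98 * 0.0447^0.63 * 0.0109^0.54
  = 0.849 * 98 * 0.141254 * 0.087139
  = 1.0241 m/s.
Pipe area A = pi*D^2/4 = pi*0.179^2/4 = 0.0252 m^2.
Q = A * V = 0.0252 * 1.0241 = 0.0258 m^3/s.

0.0258


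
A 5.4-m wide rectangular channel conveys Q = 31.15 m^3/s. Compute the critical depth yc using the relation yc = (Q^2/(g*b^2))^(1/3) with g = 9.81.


Using yc = (Q^2 / (g * b^2))^(1/3):
Q^2 = 31.15^2 = 970.32.
g * b^2 = 9.81 * 5.4^2 = 9.81 * 29.16 = 286.06.
Q^2 / (g*b^2) = 970.32 / 286.06 = 3.392.
yc = 3.392^(1/3) = 1.5025 m.

1.5025


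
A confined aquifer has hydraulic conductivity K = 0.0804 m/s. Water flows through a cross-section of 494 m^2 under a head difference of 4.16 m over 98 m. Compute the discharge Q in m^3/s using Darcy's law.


Darcy's law: Q = K * A * i, where i = dh/L.
Hydraulic gradient i = 4.16 / 98 = 0.042449.
Q = 0.0804 * 494 * 0.042449
  = 1.686 m^3/s.

1.686


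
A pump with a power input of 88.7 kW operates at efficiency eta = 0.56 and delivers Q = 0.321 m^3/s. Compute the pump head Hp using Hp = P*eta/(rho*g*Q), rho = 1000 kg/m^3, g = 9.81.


Pump head formula: Hp = P * eta / (rho * g * Q).
Numerator: P * eta = 88.7 * 1000 * 0.56 = 49672.0 W.
Denominator: rho * g * Q = 1000 * 9.81 * 0.321 = 3149.01.
Hp = 49672.0 / 3149.01 = 15.77 m.

15.77


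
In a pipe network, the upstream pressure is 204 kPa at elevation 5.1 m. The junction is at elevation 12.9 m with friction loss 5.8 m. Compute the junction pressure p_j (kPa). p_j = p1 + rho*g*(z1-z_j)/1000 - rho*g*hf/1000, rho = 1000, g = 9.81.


Junction pressure: p_j = p1 + rho*g*(z1 - z_j)/1000 - rho*g*hf/1000.
Elevation term = 1000*9.81*(5.1 - 12.9)/1000 = -76.518 kPa.
Friction term = 1000*9.81*5.8/1000 = 56.898 kPa.
p_j = 204 + -76.518 - 56.898 = 70.58 kPa.

70.58


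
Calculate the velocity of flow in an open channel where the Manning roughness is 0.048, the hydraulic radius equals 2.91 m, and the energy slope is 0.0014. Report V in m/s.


Manning's equation gives V = (1/n) * R^(2/3) * S^(1/2).
First, compute R^(2/3) = 2.91^(2/3) = 2.0383.
Next, S^(1/2) = 0.0014^(1/2) = 0.037417.
Then 1/n = 1/0.048 = 20.83.
V = 20.83 * 2.0383 * 0.037417 = 1.5889 m/s.

1.5889


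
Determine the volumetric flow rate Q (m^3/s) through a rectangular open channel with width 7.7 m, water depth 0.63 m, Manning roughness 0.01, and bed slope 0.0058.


For a rectangular channel, the cross-sectional area A = b * y = 7.7 * 0.63 = 4.85 m^2.
The wetted perimeter P = b + 2y = 7.7 + 2*0.63 = 8.96 m.
Hydraulic radius R = A/P = 4.85/8.96 = 0.5414 m.
Velocity V = (1/n)*R^(2/3)*S^(1/2) = (1/0.01)*0.5414^(2/3)*0.0058^(1/2) = 5.059 m/s.
Discharge Q = A * V = 4.85 * 5.059 = 24.541 m^3/s.

24.541


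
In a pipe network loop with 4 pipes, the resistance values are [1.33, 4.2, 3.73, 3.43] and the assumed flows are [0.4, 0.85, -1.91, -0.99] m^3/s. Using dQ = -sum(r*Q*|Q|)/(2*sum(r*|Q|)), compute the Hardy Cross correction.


Numerator terms (r*Q*|Q|): 1.33*0.4*|0.4| = 0.2128; 4.2*0.85*|0.85| = 3.0345; 3.73*-1.91*|-1.91| = -13.6074; 3.43*-0.99*|-0.99| = -3.3617.
Sum of numerator = -13.7219.
Denominator terms (r*|Q|): 1.33*|0.4| = 0.532; 4.2*|0.85| = 3.57; 3.73*|-1.91| = 7.1243; 3.43*|-0.99| = 3.3957.
2 * sum of denominator = 2 * 14.622 = 29.244.
dQ = --13.7219 / 29.244 = 0.4692 m^3/s.

0.4692


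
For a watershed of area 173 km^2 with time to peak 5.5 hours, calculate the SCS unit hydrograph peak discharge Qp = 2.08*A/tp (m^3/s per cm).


SCS formula: Qp = 2.08 * A / tp.
Qp = 2.08 * 173 / 5.5
   = 359.84 / 5.5
   = 65.43 m^3/s per cm.

65.43


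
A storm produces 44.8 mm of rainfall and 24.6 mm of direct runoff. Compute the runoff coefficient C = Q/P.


The runoff coefficient C = runoff depth / rainfall depth.
C = 24.6 / 44.8
  = 0.5491.

0.5491


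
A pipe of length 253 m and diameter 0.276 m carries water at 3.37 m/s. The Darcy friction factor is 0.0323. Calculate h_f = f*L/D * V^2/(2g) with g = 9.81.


Darcy-Weisbach equation: h_f = f * (L/D) * V^2/(2g).
f * L/D = 0.0323 * 253/0.276 = 29.6083.
V^2/(2g) = 3.37^2 / (2*9.81) = 11.3569 / 19.62 = 0.5788 m.
h_f = 29.6083 * 0.5788 = 17.139 m.

17.139


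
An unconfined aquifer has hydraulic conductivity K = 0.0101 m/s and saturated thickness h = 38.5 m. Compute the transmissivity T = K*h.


Transmissivity is defined as T = K * h.
T = 0.0101 * 38.5
  = 0.3888 m^2/s.

0.3888


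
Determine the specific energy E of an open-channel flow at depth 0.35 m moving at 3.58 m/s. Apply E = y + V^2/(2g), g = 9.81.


Specific energy E = y + V^2/(2g).
Velocity head = V^2/(2g) = 3.58^2 / (2*9.81) = 12.8164 / 19.62 = 0.6532 m.
E = 0.35 + 0.6532 = 1.0032 m.

1.0032


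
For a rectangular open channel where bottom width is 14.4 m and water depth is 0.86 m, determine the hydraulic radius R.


For a rectangular section:
Flow area A = b * y = 14.4 * 0.86 = 12.38 m^2.
Wetted perimeter P = b + 2y = 14.4 + 2*0.86 = 16.12 m.
Hydraulic radius R = A/P = 12.38 / 16.12 = 0.7682 m.

0.7682


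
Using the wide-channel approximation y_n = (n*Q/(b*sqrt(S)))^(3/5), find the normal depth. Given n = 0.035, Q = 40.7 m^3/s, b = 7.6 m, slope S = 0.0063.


We use the wide-channel approximation y_n = (n*Q/(b*sqrt(S)))^(3/5).
sqrt(S) = sqrt(0.0063) = 0.079373.
Numerator: n*Q = 0.035 * 40.7 = 1.4245.
Denominator: b*sqrt(S) = 7.6 * 0.079373 = 0.603235.
arg = 2.3614.
y_n = 2.3614^(3/5) = 1.6746 m.

1.6746


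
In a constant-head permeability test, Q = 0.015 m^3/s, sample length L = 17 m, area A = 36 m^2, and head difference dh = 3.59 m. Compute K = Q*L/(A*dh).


From K = Q*L / (A*dh):
Numerator: Q*L = 0.015 * 17 = 0.255.
Denominator: A*dh = 36 * 3.59 = 129.24.
K = 0.255 / 129.24 = 0.001973 m/s.

0.001973


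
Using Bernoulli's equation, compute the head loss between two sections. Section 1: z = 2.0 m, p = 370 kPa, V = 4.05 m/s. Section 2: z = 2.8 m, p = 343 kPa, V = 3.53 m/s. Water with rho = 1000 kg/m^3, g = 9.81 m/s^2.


Total head at each section: H = z + p/(rho*g) + V^2/(2g).
H1 = 2.0 + 370*1000/(1000*9.81) + 4.05^2/(2*9.81)
   = 2.0 + 37.717 + 0.836
   = 40.553 m.
H2 = 2.8 + 343*1000/(1000*9.81) + 3.53^2/(2*9.81)
   = 2.8 + 34.964 + 0.6351
   = 38.399 m.
h_L = H1 - H2 = 40.553 - 38.399 = 2.153 m.

2.153


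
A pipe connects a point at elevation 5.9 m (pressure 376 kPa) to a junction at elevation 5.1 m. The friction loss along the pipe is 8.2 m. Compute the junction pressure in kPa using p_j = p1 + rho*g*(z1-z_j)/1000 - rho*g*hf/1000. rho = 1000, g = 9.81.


Junction pressure: p_j = p1 + rho*g*(z1 - z_j)/1000 - rho*g*hf/1000.
Elevation term = 1000*9.81*(5.9 - 5.1)/1000 = 7.848 kPa.
Friction term = 1000*9.81*8.2/1000 = 80.442 kPa.
p_j = 376 + 7.848 - 80.442 = 303.41 kPa.

303.41


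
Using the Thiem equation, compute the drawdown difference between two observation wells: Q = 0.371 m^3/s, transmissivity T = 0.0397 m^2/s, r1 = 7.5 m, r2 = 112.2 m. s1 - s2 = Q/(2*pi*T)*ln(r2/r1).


Thiem equation: s1 - s2 = Q/(2*pi*T) * ln(r2/r1).
ln(r2/r1) = ln(112.2/7.5) = 2.7054.
Q/(2*pi*T) = 0.371 / (2*pi*0.0397) = 0.371 / 0.2494 = 1.4873.
s1 - s2 = 1.4873 * 2.7054 = 4.0238 m.

4.0238


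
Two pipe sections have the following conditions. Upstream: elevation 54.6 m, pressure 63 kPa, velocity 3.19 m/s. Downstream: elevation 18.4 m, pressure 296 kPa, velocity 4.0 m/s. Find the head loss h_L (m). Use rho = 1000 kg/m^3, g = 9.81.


Total head at each section: H = z + p/(rho*g) + V^2/(2g).
H1 = 54.6 + 63*1000/(1000*9.81) + 3.19^2/(2*9.81)
   = 54.6 + 6.422 + 0.5187
   = 61.541 m.
H2 = 18.4 + 296*1000/(1000*9.81) + 4.0^2/(2*9.81)
   = 18.4 + 30.173 + 0.8155
   = 49.389 m.
h_L = H1 - H2 = 61.541 - 49.389 = 12.152 m.

12.152


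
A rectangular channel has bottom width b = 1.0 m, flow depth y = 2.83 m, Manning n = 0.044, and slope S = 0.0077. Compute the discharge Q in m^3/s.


For a rectangular channel, the cross-sectional area A = b * y = 1.0 * 2.83 = 2.83 m^2.
The wetted perimeter P = b + 2y = 1.0 + 2*2.83 = 6.66 m.
Hydraulic radius R = A/P = 2.83/6.66 = 0.4249 m.
Velocity V = (1/n)*R^(2/3)*S^(1/2) = (1/0.044)*0.4249^(2/3)*0.0077^(1/2) = 1.1272 m/s.
Discharge Q = A * V = 2.83 * 1.1272 = 3.19 m^3/s.

3.19


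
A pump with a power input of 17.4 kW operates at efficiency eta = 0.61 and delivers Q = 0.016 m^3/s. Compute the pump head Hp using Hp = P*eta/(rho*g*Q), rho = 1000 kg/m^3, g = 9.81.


Pump head formula: Hp = P * eta / (rho * g * Q).
Numerator: P * eta = 17.4 * 1000 * 0.61 = 10614.0 W.
Denominator: rho * g * Q = 1000 * 9.81 * 0.016 = 156.96.
Hp = 10614.0 / 156.96 = 67.62 m.

67.62


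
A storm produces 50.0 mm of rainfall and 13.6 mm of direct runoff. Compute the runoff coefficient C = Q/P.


The runoff coefficient C = runoff depth / rainfall depth.
C = 13.6 / 50.0
  = 0.272.

0.272


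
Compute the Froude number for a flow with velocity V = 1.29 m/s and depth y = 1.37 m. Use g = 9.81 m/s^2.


The Froude number is defined as Fr = V / sqrt(g*y).
g*y = 9.81 * 1.37 = 13.4397.
sqrt(g*y) = sqrt(13.4397) = 3.666.
Fr = 1.29 / 3.666 = 0.3519.

0.3519


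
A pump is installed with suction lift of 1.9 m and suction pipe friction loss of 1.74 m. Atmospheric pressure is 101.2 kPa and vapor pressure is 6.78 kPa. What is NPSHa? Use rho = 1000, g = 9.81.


NPSHa = p_atm/(rho*g) - z_s - hf_s - p_vap/(rho*g).
p_atm/(rho*g) = 101.2*1000 / (1000*9.81) = 10.316 m.
p_vap/(rho*g) = 6.78*1000 / (1000*9.81) = 0.691 m.
NPSHa = 10.316 - 1.9 - 1.74 - 0.691
      = 5.98 m.

5.98


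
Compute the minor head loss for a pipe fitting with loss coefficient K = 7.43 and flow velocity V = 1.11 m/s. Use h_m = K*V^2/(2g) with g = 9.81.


Minor loss formula: h_m = K * V^2/(2g).
V^2 = 1.11^2 = 1.2321.
V^2/(2g) = 1.2321 / 19.62 = 0.0628 m.
h_m = 7.43 * 0.0628 = 0.4666 m.

0.4666


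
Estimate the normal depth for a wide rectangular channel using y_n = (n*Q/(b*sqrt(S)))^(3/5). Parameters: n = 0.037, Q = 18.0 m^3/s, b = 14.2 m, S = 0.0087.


We use the wide-channel approximation y_n = (n*Q/(b*sqrt(S)))^(3/5).
sqrt(S) = sqrt(0.0087) = 0.093274.
Numerator: n*Q = 0.037 * 18.0 = 0.666.
Denominator: b*sqrt(S) = 14.2 * 0.093274 = 1.324491.
arg = 0.5028.
y_n = 0.5028^(3/5) = 0.662 m.

0.662


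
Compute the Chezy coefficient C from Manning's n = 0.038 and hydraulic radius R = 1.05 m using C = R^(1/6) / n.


The Chezy coefficient relates to Manning's n through C = R^(1/6) / n.
R^(1/6) = 1.05^(1/6) = 1.008165.
C = 1.008165 / 0.038 = 26.53 m^(1/2)/s.

26.53


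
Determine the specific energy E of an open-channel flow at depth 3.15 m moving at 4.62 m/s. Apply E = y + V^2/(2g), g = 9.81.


Specific energy E = y + V^2/(2g).
Velocity head = V^2/(2g) = 4.62^2 / (2*9.81) = 21.3444 / 19.62 = 1.0879 m.
E = 3.15 + 1.0879 = 4.2379 m.

4.2379


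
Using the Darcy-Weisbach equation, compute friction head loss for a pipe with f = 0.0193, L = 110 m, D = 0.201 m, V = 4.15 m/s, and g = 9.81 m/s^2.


Darcy-Weisbach equation: h_f = f * (L/D) * V^2/(2g).
f * L/D = 0.0193 * 110/0.201 = 10.5622.
V^2/(2g) = 4.15^2 / (2*9.81) = 17.2225 / 19.62 = 0.8778 m.
h_f = 10.5622 * 0.8778 = 9.272 m.

9.272


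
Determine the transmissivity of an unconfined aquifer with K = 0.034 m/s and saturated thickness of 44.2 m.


Transmissivity is defined as T = K * h.
T = 0.034 * 44.2
  = 1.5028 m^2/s.

1.5028


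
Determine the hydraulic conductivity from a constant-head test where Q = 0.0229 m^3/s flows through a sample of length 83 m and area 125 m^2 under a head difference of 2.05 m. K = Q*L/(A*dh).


From K = Q*L / (A*dh):
Numerator: Q*L = 0.0229 * 83 = 1.9007.
Denominator: A*dh = 125 * 2.05 = 256.25.
K = 1.9007 / 256.25 = 0.007417 m/s.

0.007417


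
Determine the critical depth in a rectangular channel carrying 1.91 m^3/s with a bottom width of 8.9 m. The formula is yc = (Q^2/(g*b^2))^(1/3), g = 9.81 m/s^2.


Using yc = (Q^2 / (g * b^2))^(1/3):
Q^2 = 1.91^2 = 3.65.
g * b^2 = 9.81 * 8.9^2 = 9.81 * 79.21 = 777.05.
Q^2 / (g*b^2) = 3.65 / 777.05 = 0.0047.
yc = 0.0047^(1/3) = 0.1674 m.

0.1674


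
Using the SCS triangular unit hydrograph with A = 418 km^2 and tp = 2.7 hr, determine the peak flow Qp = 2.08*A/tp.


SCS formula: Qp = 2.08 * A / tp.
Qp = 2.08 * 418 / 2.7
   = 869.44 / 2.7
   = 322.01 m^3/s per cm.

322.01


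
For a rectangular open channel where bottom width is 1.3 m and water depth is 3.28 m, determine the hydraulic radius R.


For a rectangular section:
Flow area A = b * y = 1.3 * 3.28 = 4.26 m^2.
Wetted perimeter P = b + 2y = 1.3 + 2*3.28 = 7.86 m.
Hydraulic radius R = A/P = 4.26 / 7.86 = 0.5425 m.

0.5425


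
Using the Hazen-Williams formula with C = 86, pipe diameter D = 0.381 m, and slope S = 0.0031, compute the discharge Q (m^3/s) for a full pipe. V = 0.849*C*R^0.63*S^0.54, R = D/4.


For a full circular pipe, R = D/4 = 0.381/4 = 0.0953 m.
V = 0.849 * 86 * 0.0953^0.63 * 0.0031^0.54
  = 0.849 * 86 * 0.227345 * 0.044191
  = 0.7335 m/s.
Pipe area A = pi*D^2/4 = pi*0.381^2/4 = 0.114 m^2.
Q = A * V = 0.114 * 0.7335 = 0.0836 m^3/s.

0.0836


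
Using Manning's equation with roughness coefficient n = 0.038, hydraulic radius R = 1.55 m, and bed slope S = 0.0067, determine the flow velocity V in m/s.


Manning's equation gives V = (1/n) * R^(2/3) * S^(1/2).
First, compute R^(2/3) = 1.55^(2/3) = 1.3393.
Next, S^(1/2) = 0.0067^(1/2) = 0.081854.
Then 1/n = 1/0.038 = 26.32.
V = 26.32 * 1.3393 * 0.081854 = 2.885 m/s.

2.885


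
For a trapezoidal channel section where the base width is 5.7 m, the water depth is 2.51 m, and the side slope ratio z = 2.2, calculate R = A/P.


For a trapezoidal section with side slope z:
A = (b + z*y)*y = (5.7 + 2.2*2.51)*2.51 = 28.167 m^2.
P = b + 2*y*sqrt(1 + z^2) = 5.7 + 2*2.51*sqrt(1 + 2.2^2) = 17.831 m.
R = A/P = 28.167 / 17.831 = 1.5796 m.

1.5796


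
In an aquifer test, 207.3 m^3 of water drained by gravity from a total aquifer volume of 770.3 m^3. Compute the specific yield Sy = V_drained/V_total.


Specific yield Sy = Volume drained / Total volume.
Sy = 207.3 / 770.3
   = 0.2691.

0.2691


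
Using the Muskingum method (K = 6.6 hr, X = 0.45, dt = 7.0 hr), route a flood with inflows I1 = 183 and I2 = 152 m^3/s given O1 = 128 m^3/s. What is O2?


Muskingum coefficients:
denom = 2*K*(1-X) + dt = 2*6.6*(1-0.45) + 7.0 = 14.26.
C0 = (dt - 2*K*X)/denom = (7.0 - 2*6.6*0.45)/14.26 = 0.0743.
C1 = (dt + 2*K*X)/denom = (7.0 + 2*6.6*0.45)/14.26 = 0.9074.
C2 = (2*K*(1-X) - dt)/denom = 0.0182.
O2 = C0*I2 + C1*I1 + C2*O1
   = 0.0743*152 + 0.9074*183 + 0.0182*128
   = 179.69 m^3/s.

179.69


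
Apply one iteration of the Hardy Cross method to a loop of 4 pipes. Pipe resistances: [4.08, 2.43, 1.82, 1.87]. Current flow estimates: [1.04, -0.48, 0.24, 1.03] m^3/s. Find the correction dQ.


Numerator terms (r*Q*|Q|): 4.08*1.04*|1.04| = 4.4129; 2.43*-0.48*|-0.48| = -0.5599; 1.82*0.24*|0.24| = 0.1048; 1.87*1.03*|1.03| = 1.9839.
Sum of numerator = 5.9418.
Denominator terms (r*|Q|): 4.08*|1.04| = 4.2432; 2.43*|-0.48| = 1.1664; 1.82*|0.24| = 0.4368; 1.87*|1.03| = 1.9261.
2 * sum of denominator = 2 * 7.7725 = 15.545.
dQ = -5.9418 / 15.545 = -0.3822 m^3/s.

-0.3822


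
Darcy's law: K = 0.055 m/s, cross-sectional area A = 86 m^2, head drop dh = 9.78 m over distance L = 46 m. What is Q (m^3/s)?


Darcy's law: Q = K * A * i, where i = dh/L.
Hydraulic gradient i = 9.78 / 46 = 0.212609.
Q = 0.055 * 86 * 0.212609
  = 1.0056 m^3/s.

1.0056


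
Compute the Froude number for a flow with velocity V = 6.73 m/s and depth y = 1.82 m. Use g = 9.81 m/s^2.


The Froude number is defined as Fr = V / sqrt(g*y).
g*y = 9.81 * 1.82 = 17.8542.
sqrt(g*y) = sqrt(17.8542) = 4.2254.
Fr = 6.73 / 4.2254 = 1.5927.

1.5927


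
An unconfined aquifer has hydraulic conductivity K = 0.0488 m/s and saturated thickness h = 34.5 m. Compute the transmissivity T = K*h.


Transmissivity is defined as T = K * h.
T = 0.0488 * 34.5
  = 1.6836 m^2/s.

1.6836


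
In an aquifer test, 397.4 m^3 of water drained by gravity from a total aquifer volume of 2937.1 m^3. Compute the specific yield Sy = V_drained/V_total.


Specific yield Sy = Volume drained / Total volume.
Sy = 397.4 / 2937.1
   = 0.1353.

0.1353


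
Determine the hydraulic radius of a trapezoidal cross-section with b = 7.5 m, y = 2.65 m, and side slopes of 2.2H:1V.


For a trapezoidal section with side slope z:
A = (b + z*y)*y = (7.5 + 2.2*2.65)*2.65 = 35.325 m^2.
P = b + 2*y*sqrt(1 + z^2) = 7.5 + 2*2.65*sqrt(1 + 2.2^2) = 20.308 m.
R = A/P = 35.325 / 20.308 = 1.7394 m.

1.7394


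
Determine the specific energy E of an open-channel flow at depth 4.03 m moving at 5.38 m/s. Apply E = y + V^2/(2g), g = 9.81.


Specific energy E = y + V^2/(2g).
Velocity head = V^2/(2g) = 5.38^2 / (2*9.81) = 28.9444 / 19.62 = 1.4752 m.
E = 4.03 + 1.4752 = 5.5052 m.

5.5052


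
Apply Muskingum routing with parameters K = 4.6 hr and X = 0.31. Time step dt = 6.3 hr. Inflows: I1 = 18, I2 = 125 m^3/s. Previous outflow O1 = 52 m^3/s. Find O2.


Muskingum coefficients:
denom = 2*K*(1-X) + dt = 2*4.6*(1-0.31) + 6.3 = 12.648.
C0 = (dt - 2*K*X)/denom = (6.3 - 2*4.6*0.31)/12.648 = 0.2726.
C1 = (dt + 2*K*X)/denom = (6.3 + 2*4.6*0.31)/12.648 = 0.7236.
C2 = (2*K*(1-X) - dt)/denom = 0.0038.
O2 = C0*I2 + C1*I1 + C2*O1
   = 0.2726*125 + 0.7236*18 + 0.0038*52
   = 47.3 m^3/s.

47.3


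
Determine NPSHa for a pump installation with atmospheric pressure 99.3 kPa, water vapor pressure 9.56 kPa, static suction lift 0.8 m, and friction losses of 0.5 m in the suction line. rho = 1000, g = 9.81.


NPSHa = p_atm/(rho*g) - z_s - hf_s - p_vap/(rho*g).
p_atm/(rho*g) = 99.3*1000 / (1000*9.81) = 10.122 m.
p_vap/(rho*g) = 9.56*1000 / (1000*9.81) = 0.975 m.
NPSHa = 10.122 - 0.8 - 0.5 - 0.975
      = 7.85 m.

7.85


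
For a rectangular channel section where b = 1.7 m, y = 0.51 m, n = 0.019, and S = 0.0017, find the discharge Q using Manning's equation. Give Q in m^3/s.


For a rectangular channel, the cross-sectional area A = b * y = 1.7 * 0.51 = 0.87 m^2.
The wetted perimeter P = b + 2y = 1.7 + 2*0.51 = 2.72 m.
Hydraulic radius R = A/P = 0.87/2.72 = 0.3188 m.
Velocity V = (1/n)*R^(2/3)*S^(1/2) = (1/0.019)*0.3188^(2/3)*0.0017^(1/2) = 1.0126 m/s.
Discharge Q = A * V = 0.87 * 1.0126 = 0.878 m^3/s.

0.878


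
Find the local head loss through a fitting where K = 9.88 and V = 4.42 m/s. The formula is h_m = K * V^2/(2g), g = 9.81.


Minor loss formula: h_m = K * V^2/(2g).
V^2 = 4.42^2 = 19.5364.
V^2/(2g) = 19.5364 / 19.62 = 0.9957 m.
h_m = 9.88 * 0.9957 = 9.8379 m.

9.8379


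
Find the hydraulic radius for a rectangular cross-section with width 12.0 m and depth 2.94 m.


For a rectangular section:
Flow area A = b * y = 12.0 * 2.94 = 35.28 m^2.
Wetted perimeter P = b + 2y = 12.0 + 2*2.94 = 17.88 m.
Hydraulic radius R = A/P = 35.28 / 17.88 = 1.9732 m.

1.9732


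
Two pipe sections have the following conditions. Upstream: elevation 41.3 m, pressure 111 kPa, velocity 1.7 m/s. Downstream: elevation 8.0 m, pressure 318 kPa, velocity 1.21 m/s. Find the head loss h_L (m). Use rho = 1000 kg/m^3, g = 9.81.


Total head at each section: H = z + p/(rho*g) + V^2/(2g).
H1 = 41.3 + 111*1000/(1000*9.81) + 1.7^2/(2*9.81)
   = 41.3 + 11.315 + 0.1473
   = 52.762 m.
H2 = 8.0 + 318*1000/(1000*9.81) + 1.21^2/(2*9.81)
   = 8.0 + 32.416 + 0.0746
   = 40.491 m.
h_L = H1 - H2 = 52.762 - 40.491 = 12.272 m.

12.272


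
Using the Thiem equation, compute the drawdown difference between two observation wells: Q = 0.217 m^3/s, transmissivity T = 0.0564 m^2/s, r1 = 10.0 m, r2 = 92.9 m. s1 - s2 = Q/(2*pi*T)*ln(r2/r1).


Thiem equation: s1 - s2 = Q/(2*pi*T) * ln(r2/r1).
ln(r2/r1) = ln(92.9/10.0) = 2.2289.
Q/(2*pi*T) = 0.217 / (2*pi*0.0564) = 0.217 / 0.3544 = 0.6124.
s1 - s2 = 0.6124 * 2.2289 = 1.3649 m.

1.3649


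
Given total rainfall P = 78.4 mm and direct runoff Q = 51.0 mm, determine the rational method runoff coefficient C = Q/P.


The runoff coefficient C = runoff depth / rainfall depth.
C = 51.0 / 78.4
  = 0.6505.

0.6505


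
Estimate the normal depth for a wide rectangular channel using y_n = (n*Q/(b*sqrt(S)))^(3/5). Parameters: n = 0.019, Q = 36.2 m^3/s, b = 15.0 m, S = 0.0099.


We use the wide-channel approximation y_n = (n*Q/(b*sqrt(S)))^(3/5).
sqrt(S) = sqrt(0.0099) = 0.099499.
Numerator: n*Q = 0.019 * 36.2 = 0.6878.
Denominator: b*sqrt(S) = 15.0 * 0.099499 = 1.492485.
arg = 0.4608.
y_n = 0.4608^(3/5) = 0.6282 m.

0.6282


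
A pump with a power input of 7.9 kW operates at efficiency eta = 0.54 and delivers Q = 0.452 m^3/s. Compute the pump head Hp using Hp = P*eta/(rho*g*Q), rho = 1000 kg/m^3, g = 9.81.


Pump head formula: Hp = P * eta / (rho * g * Q).
Numerator: P * eta = 7.9 * 1000 * 0.54 = 4266.0 W.
Denominator: rho * g * Q = 1000 * 9.81 * 0.452 = 4434.12.
Hp = 4266.0 / 4434.12 = 0.96 m.

0.96


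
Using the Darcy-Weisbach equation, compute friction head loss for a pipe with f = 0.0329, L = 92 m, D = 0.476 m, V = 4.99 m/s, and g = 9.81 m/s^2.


Darcy-Weisbach equation: h_f = f * (L/D) * V^2/(2g).
f * L/D = 0.0329 * 92/0.476 = 6.3588.
V^2/(2g) = 4.99^2 / (2*9.81) = 24.9001 / 19.62 = 1.2691 m.
h_f = 6.3588 * 1.2691 = 8.07 m.

8.07


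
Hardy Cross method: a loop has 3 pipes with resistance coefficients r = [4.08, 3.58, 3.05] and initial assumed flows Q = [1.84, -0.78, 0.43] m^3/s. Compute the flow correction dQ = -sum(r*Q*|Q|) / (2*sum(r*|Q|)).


Numerator terms (r*Q*|Q|): 4.08*1.84*|1.84| = 13.8132; 3.58*-0.78*|-0.78| = -2.1781; 3.05*0.43*|0.43| = 0.5639.
Sum of numerator = 12.1991.
Denominator terms (r*|Q|): 4.08*|1.84| = 7.5072; 3.58*|-0.78| = 2.7924; 3.05*|0.43| = 1.3115.
2 * sum of denominator = 2 * 11.6111 = 23.2222.
dQ = -12.1991 / 23.2222 = -0.5253 m^3/s.

-0.5253


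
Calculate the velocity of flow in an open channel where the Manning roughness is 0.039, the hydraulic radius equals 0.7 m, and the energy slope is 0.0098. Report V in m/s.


Manning's equation gives V = (1/n) * R^(2/3) * S^(1/2).
First, compute R^(2/3) = 0.7^(2/3) = 0.7884.
Next, S^(1/2) = 0.0098^(1/2) = 0.098995.
Then 1/n = 1/0.039 = 25.64.
V = 25.64 * 0.7884 * 0.098995 = 2.0012 m/s.

2.0012


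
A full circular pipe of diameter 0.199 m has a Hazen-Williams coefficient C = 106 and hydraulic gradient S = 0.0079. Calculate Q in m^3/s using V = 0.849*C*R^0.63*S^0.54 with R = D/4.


For a full circular pipe, R = D/4 = 0.199/4 = 0.0498 m.
V = 0.849 * 106 * 0.0498^0.63 * 0.0079^0.54
  = 0.849 * 106 * 0.151001 * 0.073235
  = 0.9952 m/s.
Pipe area A = pi*D^2/4 = pi*0.199^2/4 = 0.0311 m^2.
Q = A * V = 0.0311 * 0.9952 = 0.031 m^3/s.

0.031


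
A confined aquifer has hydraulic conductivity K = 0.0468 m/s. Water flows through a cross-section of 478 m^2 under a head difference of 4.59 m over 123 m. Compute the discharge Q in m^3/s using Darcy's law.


Darcy's law: Q = K * A * i, where i = dh/L.
Hydraulic gradient i = 4.59 / 123 = 0.037317.
Q = 0.0468 * 478 * 0.037317
  = 0.8348 m^3/s.

0.8348


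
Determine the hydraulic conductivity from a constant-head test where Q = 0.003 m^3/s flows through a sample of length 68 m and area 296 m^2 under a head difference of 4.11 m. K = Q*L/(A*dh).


From K = Q*L / (A*dh):
Numerator: Q*L = 0.003 * 68 = 0.204.
Denominator: A*dh = 296 * 4.11 = 1216.56.
K = 0.204 / 1216.56 = 0.000168 m/s.

0.000168


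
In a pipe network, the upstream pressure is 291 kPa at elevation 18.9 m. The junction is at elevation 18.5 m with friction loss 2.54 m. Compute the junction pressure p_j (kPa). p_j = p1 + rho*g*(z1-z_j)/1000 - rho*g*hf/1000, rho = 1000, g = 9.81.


Junction pressure: p_j = p1 + rho*g*(z1 - z_j)/1000 - rho*g*hf/1000.
Elevation term = 1000*9.81*(18.9 - 18.5)/1000 = 3.924 kPa.
Friction term = 1000*9.81*2.54/1000 = 24.917 kPa.
p_j = 291 + 3.924 - 24.917 = 270.01 kPa.

270.01


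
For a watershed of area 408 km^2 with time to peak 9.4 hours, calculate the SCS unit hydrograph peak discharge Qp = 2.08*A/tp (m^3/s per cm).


SCS formula: Qp = 2.08 * A / tp.
Qp = 2.08 * 408 / 9.4
   = 848.64 / 9.4
   = 90.28 m^3/s per cm.

90.28


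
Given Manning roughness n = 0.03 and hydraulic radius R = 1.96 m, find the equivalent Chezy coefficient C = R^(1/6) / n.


The Chezy coefficient relates to Manning's n through C = R^(1/6) / n.
R^(1/6) = 1.96^(1/6) = 1.118689.
C = 1.118689 / 0.03 = 37.29 m^(1/2)/s.

37.29


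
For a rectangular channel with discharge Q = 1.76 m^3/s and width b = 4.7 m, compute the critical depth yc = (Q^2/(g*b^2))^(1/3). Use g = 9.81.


Using yc = (Q^2 / (g * b^2))^(1/3):
Q^2 = 1.76^2 = 3.1.
g * b^2 = 9.81 * 4.7^2 = 9.81 * 22.09 = 216.7.
Q^2 / (g*b^2) = 3.1 / 216.7 = 0.0143.
yc = 0.0143^(1/3) = 0.2427 m.

0.2427


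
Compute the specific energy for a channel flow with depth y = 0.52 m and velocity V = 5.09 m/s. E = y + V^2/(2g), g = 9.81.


Specific energy E = y + V^2/(2g).
Velocity head = V^2/(2g) = 5.09^2 / (2*9.81) = 25.9081 / 19.62 = 1.3205 m.
E = 0.52 + 1.3205 = 1.8405 m.

1.8405


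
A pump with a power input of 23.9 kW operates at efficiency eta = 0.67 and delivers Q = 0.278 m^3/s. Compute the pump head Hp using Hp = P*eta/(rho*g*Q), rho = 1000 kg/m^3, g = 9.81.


Pump head formula: Hp = P * eta / (rho * g * Q).
Numerator: P * eta = 23.9 * 1000 * 0.67 = 16013.0 W.
Denominator: rho * g * Q = 1000 * 9.81 * 0.278 = 2727.18.
Hp = 16013.0 / 2727.18 = 5.87 m.

5.87


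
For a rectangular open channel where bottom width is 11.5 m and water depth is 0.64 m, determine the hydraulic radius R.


For a rectangular section:
Flow area A = b * y = 11.5 * 0.64 = 7.36 m^2.
Wetted perimeter P = b + 2y = 11.5 + 2*0.64 = 12.78 m.
Hydraulic radius R = A/P = 7.36 / 12.78 = 0.5759 m.

0.5759


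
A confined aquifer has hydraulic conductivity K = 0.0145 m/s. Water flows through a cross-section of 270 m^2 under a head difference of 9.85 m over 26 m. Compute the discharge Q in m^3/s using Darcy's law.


Darcy's law: Q = K * A * i, where i = dh/L.
Hydraulic gradient i = 9.85 / 26 = 0.378846.
Q = 0.0145 * 270 * 0.378846
  = 1.4832 m^3/s.

1.4832


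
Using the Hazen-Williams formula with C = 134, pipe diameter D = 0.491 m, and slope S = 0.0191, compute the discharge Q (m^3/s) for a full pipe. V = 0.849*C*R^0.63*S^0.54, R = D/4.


For a full circular pipe, R = D/4 = 0.491/4 = 0.1227 m.
V = 0.849 * 134 * 0.1227^0.63 * 0.0191^0.54
  = 0.849 * 134 * 0.266737 * 0.117966
  = 3.5798 m/s.
Pipe area A = pi*D^2/4 = pi*0.491^2/4 = 0.1893 m^2.
Q = A * V = 0.1893 * 3.5798 = 0.6778 m^3/s.

0.6778


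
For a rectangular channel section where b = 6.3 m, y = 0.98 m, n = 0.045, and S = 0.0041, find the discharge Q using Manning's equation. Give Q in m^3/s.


For a rectangular channel, the cross-sectional area A = b * y = 6.3 * 0.98 = 6.17 m^2.
The wetted perimeter P = b + 2y = 6.3 + 2*0.98 = 8.26 m.
Hydraulic radius R = A/P = 6.17/8.26 = 0.7475 m.
Velocity V = (1/n)*R^(2/3)*S^(1/2) = (1/0.045)*0.7475^(2/3)*0.0041^(1/2) = 1.1719 m/s.
Discharge Q = A * V = 6.17 * 1.1719 = 7.236 m^3/s.

7.236


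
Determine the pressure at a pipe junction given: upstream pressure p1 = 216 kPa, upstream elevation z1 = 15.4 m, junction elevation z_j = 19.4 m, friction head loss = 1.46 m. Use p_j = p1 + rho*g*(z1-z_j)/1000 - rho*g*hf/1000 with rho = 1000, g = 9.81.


Junction pressure: p_j = p1 + rho*g*(z1 - z_j)/1000 - rho*g*hf/1000.
Elevation term = 1000*9.81*(15.4 - 19.4)/1000 = -39.24 kPa.
Friction term = 1000*9.81*1.46/1000 = 14.323 kPa.
p_j = 216 + -39.24 - 14.323 = 162.44 kPa.

162.44
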